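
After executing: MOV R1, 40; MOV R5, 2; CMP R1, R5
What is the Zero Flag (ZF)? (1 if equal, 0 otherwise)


Register state trace:
  MOV R1, 40  → R1 = 40
  MOV R5, 2  → R5 = 2
  CMP R1, R5  → computes 40 - 2 = 38
  Result is nonzero, so values are not equal
ZF = 0

0


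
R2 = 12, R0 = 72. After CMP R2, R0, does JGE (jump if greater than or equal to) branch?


Trace:
  R2 = 12, R0 = 72
  CMP R2, R0  → compares 12 vs 72
  JGE checks: is 12 greater than or equal to 72?
  12 < 72, so condition is false
Branch taken: No

No


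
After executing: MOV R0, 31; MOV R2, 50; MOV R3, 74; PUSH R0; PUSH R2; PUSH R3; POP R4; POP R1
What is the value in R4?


Stack trace (top is rightmost):
  MOV R0, 31  → R0 = 31
  MOV R2, 50  → R2 = 50
  MOV R3, 74  → R3 = 74
  PUSH R0  → stack: [31]
  PUSH R2  → stack: [31, 50]
  PUSH R3  → stack: [31, 50, 74]
  POP R4  → R4 = 74, stack: [31, 50]
  POP R1  → R1 = 50, stack: [31]
Final: R4 = 74

74


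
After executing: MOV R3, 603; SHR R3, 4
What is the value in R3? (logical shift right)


Register state trace:
  MOV R3, 603  → R3 = 603
  SHR R3, 4  → R3 = 603 >> 4 = 603 // 2^4 = 37
Final: R3 = 37

37


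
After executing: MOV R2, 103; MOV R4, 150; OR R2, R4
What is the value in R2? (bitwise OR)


Register state trace:
  MOV R2, 103  → R2 = 103 (0b01100111)
  MOV R4, 150  → R4 = 150 (0b10010110)
  OR R2, R4   → R2 = 103 OR 150 = 247 (0b11110111)
Final: R2 = 247

247


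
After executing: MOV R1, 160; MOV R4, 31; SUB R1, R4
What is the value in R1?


Register state trace:
  MOV R1, 160  → R1 = 160
  MOV R4, 31  → R4 = 31
  SUB R1, R4  → R1 = 160 - 31 = 129
Final: R1 = 129

129


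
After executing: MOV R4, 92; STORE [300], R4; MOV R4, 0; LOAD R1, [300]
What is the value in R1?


Register and memory trace:
  MOV R4, 92  → R4 = 92
  STORE [300], R4  → mem[300] = 92
  MOV R4, 0  → R4 = 0
  LOAD R1, [300]  → R1 = mem[300] = 92
Final: R1 = 92

92


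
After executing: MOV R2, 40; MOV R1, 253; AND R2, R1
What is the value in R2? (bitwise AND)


Register state trace:
  MOV R2, 40  → R2 = 40 (0b00101000)
  MOV R1, 253  → R1 = 253 (0b11111101)
  AND R2, R1  → R2 = 40 AND 253 = 40 (0b00101000)
Final: R2 = 40

40


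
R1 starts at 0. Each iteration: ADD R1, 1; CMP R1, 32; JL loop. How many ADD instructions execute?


Loop trace (R1 starts at 0, target 32, step 1):
  ADD #1: R1 = 0 + 1 = 1  → 1 < 32, loop
  ADD #2: R1 = 1 + 1 = 2  → 2 < 32, loop
  ADD #3: R1 = 2 + 1 = 3  → 3 < 32, loop
  ADD #4: R1 = 3 + 1 = 4  → 4 < 32, loop
  ADD #5: R1 = 4 + 1 = 5  → 5 < 32, loop
  ADD #6: R1 = 5 + 1 = 6  → 6 < 32, loop
  ADD #7: R1 = 6 + 1 = 7  → 7 < 32, loop
  ADD #8: R1 = 7 + 1 = 8  → 8 < 32, loop
  ADD #9: R1 = 8 + 1 = 9  → 9 < 32, loop
  ADD #10: R1 = 9 + 1 = 10  → 10 < 32, loop
  ADD #11: R1 = 10 + 1 = 11  → 11 < 32, loop
  ADD #12: R1 = 11 + 1 = 12  → 12 < 32, loop
  ADD #13: R1 = 12 + 1 = 13  → 13 < 32, loop
  ADD #14: R1 = 13 + 1 = 14  → 14 < 32, loop
  ADD #15: R1 = 14 + 1 = 15  → 15 < 32, loop
  ADD #16: R1 = 15 + 1 = 16  → 16 < 32, loop
  ADD #17: R1 = 16 + 1 = 17  → 17 < 32, loop
  ADD #18: R1 = 17 + 1 = 18  → 18 < 32, loop
  ADD #19: R1 = 18 + 1 = 19  → 19 < 32, loop
  ADD #20: R1 = 19 + 1 = 20  → 20 < 32, loop
  ADD #21: R1 = 20 + 1 = 21  → 21 < 32, loop
  ADD #22: R1 = 21 + 1 = 22  → 22 < 32, loop
  ADD #23: R1 = 22 + 1 = 23  → 23 < 32, loop
  ADD #24: R1 = 23 + 1 = 24  → 24 < 32, loop
  ADD #25: R1 = 24 + 1 = 25  → 25 < 32, loop
  ADD #26: R1 = 25 + 1 = 26  → 26 < 32, loop
  ADD #27: R1 = 26 + 1 = 27  → 27 < 32, loop
  ADD #28: R1 = 27 + 1 = 28  → 28 < 32, loop
  ADD #29: R1 = 28 + 1 = 29  → 29 < 32, loop
  ADD #30: R1 = 29 + 1 = 30  → 30 < 32, loop
  ADD #31: R1 = 30 + 1 = 31  → 31 < 32, loop
  ADD #32: R1 = 31 + 1 = 32  → 32 >= 32, exit
Total ADD instructions: 32

32


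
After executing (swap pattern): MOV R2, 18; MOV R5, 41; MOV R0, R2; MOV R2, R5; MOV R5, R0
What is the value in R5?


Register state trace (swap pattern):
  MOV R2, 18  → R2 = 18
  MOV R5, 41  → R5 = 41
  MOV R0, R2  → R0 = 18  (save R2)
  MOV R2, R5  → R2 = 41  (R2 gets R5's value)
  MOV R5, R0  → R5 = 18  (R5 gets saved value)
Final: R5 = 18

18


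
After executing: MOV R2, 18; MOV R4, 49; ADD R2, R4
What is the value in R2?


Register state trace:
  MOV R2, 18  → R2 = 18
  MOV R4, 49  → R4 = 49
  ADD R2, R4  → R2 = 18 + 49 = 67
Final: R2 = 67

67


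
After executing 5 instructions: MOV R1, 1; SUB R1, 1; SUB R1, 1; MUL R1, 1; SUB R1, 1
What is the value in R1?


Register state trace:
  MOV R1, 1  → R1 = 1
  SUB R1, 1  → R1 = 1 - 1 = 0
  SUB R1, 1  → R1 = 0 - 1 = -1
  MUL R1, 1  → R1 = -1 * 1 = -1
  SUB R1, 1  → R1 = -1 - 1 = -2
Final: R1 = -2

-2


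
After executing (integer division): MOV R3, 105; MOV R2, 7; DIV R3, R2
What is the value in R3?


Register state trace:
  MOV R3, 105  → R3 = 105
  MOV R2, 7  → R2 = 7
  DIV R3, R2  → R3 = 105 // 7 = 15
Final: R3 = 15

15


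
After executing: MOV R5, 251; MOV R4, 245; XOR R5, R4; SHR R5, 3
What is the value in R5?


Register state trace:
  MOV R5, 251  → R5 = 251 (0b11111011)
  MOV R4, 245  → R4 = 245 (0b11110101)
  XOR R5, R4  → R5 = 251 XOR 245 = 14 (0b00001110)
  SHR R5, 3  → R5 = 14 >> 3 = 1
Final: R5 = 1

1


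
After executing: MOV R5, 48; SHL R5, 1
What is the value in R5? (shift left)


Register state trace:
  MOV R5, 48  → R5 = 48
  SHL R5, 1  → R5 = 48 << 1 = 48 * 2^1 = 96
Final: R5 = 96

96


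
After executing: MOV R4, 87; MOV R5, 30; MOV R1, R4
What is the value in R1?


Register state trace:
  MOV R4, 87  → R4 = 87
  MOV R5, 30  → R5 = 30
  MOV R1, R4  → R1 = 87
Final: R1 = 87

87


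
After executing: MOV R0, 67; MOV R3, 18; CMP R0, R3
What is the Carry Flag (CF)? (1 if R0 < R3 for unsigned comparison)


Register state trace:
  MOV R0, 67  → R0 = 67
  MOV R3, 18  → R3 = 18
  CMP R0, R3  → unsigned 67 - 18: no borrow
  67 >= 18, so CF = 0
CF = 0

0


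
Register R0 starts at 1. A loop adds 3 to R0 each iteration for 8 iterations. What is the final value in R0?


Starting value: R0 = 1
  Iter 1: R0 = 1 + 3 = 4
  Iter 2: R0 = 4 + 3 = 7
  Iter 3: R0 = 7 + 3 = 10
  Iter 4: R0 = 10 + 3 = 13
  Iter 5: R0 = 13 + 3 = 16
  Iter 6: R0 = 16 + 3 = 19
  Iter 7: R0 = 19 + 3 = 22
  Iter 8: R0 = 22 + 3 = 25
Final: R0 = 25

25


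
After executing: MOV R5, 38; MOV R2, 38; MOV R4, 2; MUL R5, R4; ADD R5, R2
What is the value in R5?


Register state trace:
  MOV R5, 38  → R5 = 38
  MOV R2, 38  → R2 = 38
  MOV R4, 2  → R4 = 2
  MUL R5, R4  → R5 = 38 * 2 = 76
  ADD R5, R2  → R5 = 76 + 38 = 114
Final: R5 = 114

114


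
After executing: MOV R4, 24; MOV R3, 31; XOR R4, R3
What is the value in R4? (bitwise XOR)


Register state trace:
  MOV R4, 24  → R4 = 24 (0b00011000)
  MOV R3, 31  → R3 = 31 (0b00011111)
  XOR R4, R3  → R4 = 24 XOR 31 = 7 (0b00000111)
Final: R4 = 7

7


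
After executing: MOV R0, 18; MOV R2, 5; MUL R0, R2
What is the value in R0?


Register state trace:
  MOV R0, 18  → R0 = 18
  MOV R2, 5  → R2 = 5
  MUL R0, R2  → R0 = 18 * 5 = 90
Final: R0 = 90

90


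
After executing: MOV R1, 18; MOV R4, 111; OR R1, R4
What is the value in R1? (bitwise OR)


Register state trace:
  MOV R1, 18  → R1 = 18 (0b00010010)
  MOV R4, 111  → R4 = 111 (0b01101111)
  OR R1, R4   → R1 = 18 OR 111 = 127 (0b01111111)
Final: R1 = 127

127


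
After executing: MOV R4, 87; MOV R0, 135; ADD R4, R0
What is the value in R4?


Register state trace:
  MOV R4, 87  → R4 = 87
  MOV R0, 135  → R0 = 135
  ADD R4, R0  → R4 = 87 + 135 = 222
Final: R4 = 222

222


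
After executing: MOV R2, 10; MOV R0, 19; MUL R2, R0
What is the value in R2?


Register state trace:
  MOV R2, 10  → R2 = 10
  MOV R0, 19  → R0 = 19
  MUL R2, R0  → R2 = 10 * 19 = 190
Final: R2 = 190

190


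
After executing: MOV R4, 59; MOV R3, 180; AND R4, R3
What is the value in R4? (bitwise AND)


Register state trace:
  MOV R4, 59  → R4 = 59 (0b00111011)
  MOV R3, 180  → R3 = 180 (0b10110100)
  AND R4, R3  → R4 = 59 AND 180 = 48 (0b00110000)
Final: R4 = 48

48


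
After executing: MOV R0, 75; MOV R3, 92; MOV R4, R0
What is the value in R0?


Register state trace:
  MOV R0, 75  → R0 = 75
  MOV R3, 92  → R3 = 92
  MOV R4, R0  → R4 = 75
Final: R0 = 75

75


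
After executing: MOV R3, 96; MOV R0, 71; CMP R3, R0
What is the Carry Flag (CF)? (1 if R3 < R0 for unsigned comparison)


Register state trace:
  MOV R3, 96  → R3 = 96
  MOV R0, 71  → R0 = 71
  CMP R3, R0  → unsigned 96 - 71: no borrow
  96 >= 71, so CF = 0
CF = 0

0


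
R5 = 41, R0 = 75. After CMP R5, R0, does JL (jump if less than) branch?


Trace:
  R5 = 41, R0 = 75
  CMP R5, R0  → compares 41 vs 75
  JL checks: is 41 less than 75?
  41 < 75, so condition is true
Branch taken: Yes

Yes


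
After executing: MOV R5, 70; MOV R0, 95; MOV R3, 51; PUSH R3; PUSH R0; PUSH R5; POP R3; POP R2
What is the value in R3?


Stack trace (top is rightmost):
  MOV R5, 70  → R5 = 70
  MOV R0, 95  → R0 = 95
  MOV R3, 51  → R3 = 51
  PUSH R3  → stack: [51]
  PUSH R0  → stack: [51, 95]
  PUSH R5  → stack: [51, 95, 70]
  POP R3  → R3 = 70, stack: [51, 95]
  POP R2  → R2 = 95, stack: [51]
Final: R3 = 70

70


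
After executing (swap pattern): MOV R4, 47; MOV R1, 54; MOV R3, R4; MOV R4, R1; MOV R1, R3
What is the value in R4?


Register state trace (swap pattern):
  MOV R4, 47  → R4 = 47
  MOV R1, 54  → R1 = 54
  MOV R3, R4  → R3 = 47  (save R4)
  MOV R4, R1  → R4 = 54  (R4 gets R1's value)
  MOV R1, R3  → R1 = 47  (R1 gets saved value)
Final: R4 = 54

54


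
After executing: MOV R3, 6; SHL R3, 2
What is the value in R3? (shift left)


Register state trace:
  MOV R3, 6  → R3 = 6
  SHL R3, 2  → R3 = 6 << 2 = 6 * 2^2 = 24
Final: R3 = 24

24


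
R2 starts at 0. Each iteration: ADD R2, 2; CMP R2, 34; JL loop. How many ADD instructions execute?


Loop trace (R2 starts at 0, target 34, step 2):
  ADD #1: R2 = 0 + 2 = 2  → 2 < 34, loop
  ADD #2: R2 = 2 + 2 = 4  → 4 < 34, loop
  ADD #3: R2 = 4 + 2 = 6  → 6 < 34, loop
  ADD #4: R2 = 6 + 2 = 8  → 8 < 34, loop
  ADD #5: R2 = 8 + 2 = 10  → 10 < 34, loop
  ADD #6: R2 = 10 + 2 = 12  → 12 < 34, loop
  ADD #7: R2 = 12 + 2 = 14  → 14 < 34, loop
  ADD #8: R2 = 14 + 2 = 16  → 16 < 34, loop
  ADD #9: R2 = 16 + 2 = 18  → 18 < 34, loop
  ADD #10: R2 = 18 + 2 = 20  → 20 < 34, loop
  ADD #11: R2 = 20 + 2 = 22  → 22 < 34, loop
  ADD #12: R2 = 22 + 2 = 24  → 24 < 34, loop
  ADD #13: R2 = 24 + 2 = 26  → 26 < 34, loop
  ADD #14: R2 = 26 + 2 = 28  → 28 < 34, loop
  ADD #15: R2 = 28 + 2 = 30  → 30 < 34, loop
  ADD #16: R2 = 30 + 2 = 32  → 32 < 34, loop
  ADD #17: R2 = 32 + 2 = 34  → 34 >= 34, exit
Total ADD instructions: 17

17


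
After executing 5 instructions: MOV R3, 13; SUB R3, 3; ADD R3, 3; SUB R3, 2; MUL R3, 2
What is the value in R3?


Register state trace:
  MOV R3, 13  → R3 = 13
  SUB R3, 3  → R3 = 13 - 3 = 10
  ADD R3, 3  → R3 = 10 + 3 = 13
  SUB R3, 2  → R3 = 13 - 2 = 11
  MUL R3, 2  → R3 = 11 * 2 = 22
Final: R3 = 22

22


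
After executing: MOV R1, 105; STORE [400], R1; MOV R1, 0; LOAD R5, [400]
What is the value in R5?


Register and memory trace:
  MOV R1, 105  → R1 = 105
  STORE [400], R1  → mem[400] = 105
  MOV R1, 0  → R1 = 0
  LOAD R5, [400]  → R5 = mem[400] = 105
Final: R5 = 105

105


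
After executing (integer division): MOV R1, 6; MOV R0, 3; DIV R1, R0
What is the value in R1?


Register state trace:
  MOV R1, 6  → R1 = 6
  MOV R0, 3  → R0 = 3
  DIV R1, R0  → R1 = 6 // 3 = 2
Final: R1 = 2

2


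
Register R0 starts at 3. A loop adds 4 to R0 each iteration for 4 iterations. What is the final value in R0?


Starting value: R0 = 3
  Iter 1: R0 = 3 + 4 = 7
  Iter 2: R0 = 7 + 4 = 11
  Iter 3: R0 = 11 + 4 = 15
  Iter 4: R0 = 15 + 4 = 19
Final: R0 = 19

19


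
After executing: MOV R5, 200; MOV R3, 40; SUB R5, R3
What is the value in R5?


Register state trace:
  MOV R5, 200  → R5 = 200
  MOV R3, 40  → R3 = 40
  SUB R5, R3  → R5 = 200 - 40 = 160
Final: R5 = 160

160


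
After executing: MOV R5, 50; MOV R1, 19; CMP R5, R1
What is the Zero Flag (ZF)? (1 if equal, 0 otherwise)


Register state trace:
  MOV R5, 50  → R5 = 50
  MOV R1, 19  → R1 = 19
  CMP R5, R1  → computes 50 - 19 = 31
  Result is nonzero, so values are not equal
ZF = 0

0


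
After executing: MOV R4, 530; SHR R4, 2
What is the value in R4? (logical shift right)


Register state trace:
  MOV R4, 530  → R4 = 530
  SHR R4, 2  → R4 = 530 >> 2 = 530 // 2^2 = 132
Final: R4 = 132

132


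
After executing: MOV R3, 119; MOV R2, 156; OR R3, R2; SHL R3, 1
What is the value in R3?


Register state trace:
  MOV R3, 119  → R3 = 119 (0b01110111)
  MOV R2, 156  → R2 = 156 (0b10011100)
  OR R3, R2  → R3 = 119 OR 156 = 255 (0b11111111)
  SHL R3, 1  → R3 = 255 << 1 = 510
Final: R3 = 510

510


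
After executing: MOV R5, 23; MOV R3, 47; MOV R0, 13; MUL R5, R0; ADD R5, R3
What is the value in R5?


Register state trace:
  MOV R5, 23  → R5 = 23
  MOV R3, 47  → R3 = 47
  MOV R0, 13  → R0 = 13
  MUL R5, R0  → R5 = 23 * 13 = 299
  ADD R5, R3  → R5 = 299 + 47 = 346
Final: R5 = 346

346


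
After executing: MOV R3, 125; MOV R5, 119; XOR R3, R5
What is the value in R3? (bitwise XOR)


Register state trace:
  MOV R3, 125  → R3 = 125 (0b01111101)
  MOV R5, 119  → R5 = 119 (0b01110111)
  XOR R3, R5  → R3 = 125 XOR 119 = 10 (0b00001010)
Final: R3 = 10

10


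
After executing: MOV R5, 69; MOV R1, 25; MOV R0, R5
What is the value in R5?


Register state trace:
  MOV R5, 69  → R5 = 69
  MOV R1, 25  → R1 = 25
  MOV R0, R5  → R0 = 69
Final: R5 = 69

69


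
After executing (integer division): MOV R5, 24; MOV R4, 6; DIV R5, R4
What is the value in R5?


Register state trace:
  MOV R5, 24  → R5 = 24
  MOV R4, 6  → R4 = 6
  DIV R5, R4  → R5 = 24 // 6 = 4
Final: R5 = 4

4


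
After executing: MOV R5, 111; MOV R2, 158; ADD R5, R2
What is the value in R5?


Register state trace:
  MOV R5, 111  → R5 = 111
  MOV R2, 158  → R2 = 158
  ADD R5, R2  → R5 = 111 + 158 = 269
Final: R5 = 269

269


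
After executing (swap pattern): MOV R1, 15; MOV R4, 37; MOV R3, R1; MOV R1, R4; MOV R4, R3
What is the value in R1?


Register state trace (swap pattern):
  MOV R1, 15  → R1 = 15
  MOV R4, 37  → R4 = 37
  MOV R3, R1  → R3 = 15  (save R1)
  MOV R1, R4  → R1 = 37  (R1 gets R4's value)
  MOV R4, R3  → R4 = 15  (R4 gets saved value)
Final: R1 = 37

37


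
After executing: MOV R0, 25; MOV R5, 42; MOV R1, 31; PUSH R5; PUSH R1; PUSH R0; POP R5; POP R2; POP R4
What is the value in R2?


Stack trace (top is rightmost):
  MOV R0, 25  → R0 = 25
  MOV R5, 42  → R5 = 42
  MOV R1, 31  → R1 = 31
  PUSH R5  → stack: [42]
  PUSH R1  → stack: [42, 31]
  PUSH R0  → stack: [42, 31, 25]
  POP R5  → R5 = 25, stack: [42, 31]
  POP R2  → R2 = 31, stack: [42]
  POP R4  → R4 = 42, stack: []
Final: R2 = 31

31


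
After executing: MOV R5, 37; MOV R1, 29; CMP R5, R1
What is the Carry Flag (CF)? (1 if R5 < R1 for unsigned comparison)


Register state trace:
  MOV R5, 37  → R5 = 37
  MOV R1, 29  → R1 = 29
  CMP R5, R1  → unsigned 37 - 29: no borrow
  37 >= 29, so CF = 0
CF = 0

0


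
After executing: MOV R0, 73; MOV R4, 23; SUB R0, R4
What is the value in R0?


Register state trace:
  MOV R0, 73  → R0 = 73
  MOV R4, 23  → R4 = 23
  SUB R0, R4  → R0 = 73 - 23 = 50
Final: R0 = 50

50


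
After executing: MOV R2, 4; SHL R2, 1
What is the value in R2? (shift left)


Register state trace:
  MOV R2, 4  → R2 = 4
  SHL R2, 1  → R2 = 4 << 1 = 4 * 2^1 = 8
Final: R2 = 8

8


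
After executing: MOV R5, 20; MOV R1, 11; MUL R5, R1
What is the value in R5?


Register state trace:
  MOV R5, 20  → R5 = 20
  MOV R1, 11  → R1 = 11
  MUL R5, R1  → R5 = 20 * 11 = 220
Final: R5 = 220

220


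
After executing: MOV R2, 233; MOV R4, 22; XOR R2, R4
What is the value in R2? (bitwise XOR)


Register state trace:
  MOV R2, 233  → R2 = 233 (0b11101001)
  MOV R4, 22  → R4 = 22 (0b00010110)
  XOR R2, R4  → R2 = 233 XOR 22 = 255 (0b11111111)
Final: R2 = 255

255


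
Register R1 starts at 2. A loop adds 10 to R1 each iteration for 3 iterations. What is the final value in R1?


Starting value: R1 = 2
  Iter 1: R1 = 2 + 10 = 12
  Iter 2: R1 = 12 + 10 = 22
  Iter 3: R1 = 22 + 10 = 32
Final: R1 = 32

32


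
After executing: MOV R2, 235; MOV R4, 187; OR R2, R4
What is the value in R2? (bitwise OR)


Register state trace:
  MOV R2, 235  → R2 = 235 (0b11101011)
  MOV R4, 187  → R4 = 187 (0b10111011)
  OR R2, R4   → R2 = 235 OR 187 = 251 (0b11111011)
Final: R2 = 251

251


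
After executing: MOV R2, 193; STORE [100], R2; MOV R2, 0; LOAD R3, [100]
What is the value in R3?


Register and memory trace:
  MOV R2, 193  → R2 = 193
  STORE [100], R2  → mem[100] = 193
  MOV R2, 0  → R2 = 0
  LOAD R3, [100]  → R3 = mem[100] = 193
Final: R3 = 193

193


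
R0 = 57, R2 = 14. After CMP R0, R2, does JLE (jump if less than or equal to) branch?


Trace:
  R0 = 57, R2 = 14
  CMP R0, R2  → compares 57 vs 14
  JLE checks: is 57 less than or equal to 14?
  57 > 14, so condition is false
Branch taken: No

No


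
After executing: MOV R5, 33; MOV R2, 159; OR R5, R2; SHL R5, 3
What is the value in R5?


Register state trace:
  MOV R5, 33  → R5 = 33 (0b00100001)
  MOV R2, 159  → R2 = 159 (0b10011111)
  OR R5, R2  → R5 = 33 OR 159 = 191 (0b10111111)
  SHL R5, 3  → R5 = 191 << 3 = 1528
Final: R5 = 1528

1528


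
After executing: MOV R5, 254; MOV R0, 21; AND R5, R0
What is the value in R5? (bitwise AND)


Register state trace:
  MOV R5, 254  → R5 = 254 (0b11111110)
  MOV R0, 21  → R0 = 21 (0b00010101)
  AND R5, R0  → R5 = 254 AND 21 = 20 (0b00010100)
Final: R5 = 20

20


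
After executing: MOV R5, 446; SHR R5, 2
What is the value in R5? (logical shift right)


Register state trace:
  MOV R5, 446  → R5 = 446
  SHR R5, 2  → R5 = 446 >> 2 = 446 // 2^2 = 111
Final: R5 = 111

111


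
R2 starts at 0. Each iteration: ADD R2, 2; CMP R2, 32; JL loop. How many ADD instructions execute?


Loop trace (R2 starts at 0, target 32, step 2):
  ADD #1: R2 = 0 + 2 = 2  → 2 < 32, loop
  ADD #2: R2 = 2 + 2 = 4  → 4 < 32, loop
  ADD #3: R2 = 4 + 2 = 6  → 6 < 32, loop
  ADD #4: R2 = 6 + 2 = 8  → 8 < 32, loop
  ADD #5: R2 = 8 + 2 = 10  → 10 < 32, loop
  ADD #6: R2 = 10 + 2 = 12  → 12 < 32, loop
  ADD #7: R2 = 12 + 2 = 14  → 14 < 32, loop
  ADD #8: R2 = 14 + 2 = 16  → 16 < 32, loop
  ADD #9: R2 = 16 + 2 = 18  → 18 < 32, loop
  ADD #10: R2 = 18 + 2 = 20  → 20 < 32, loop
  ADD #11: R2 = 20 + 2 = 22  → 22 < 32, loop
  ADD #12: R2 = 22 + 2 = 24  → 24 < 32, loop
  ADD #13: R2 = 24 + 2 = 26  → 26 < 32, loop
  ADD #14: R2 = 26 + 2 = 28  → 28 < 32, loop
  ADD #15: R2 = 28 + 2 = 30  → 30 < 32, loop
  ADD #16: R2 = 30 + 2 = 32  → 32 >= 32, exit
Total ADD instructions: 16

16


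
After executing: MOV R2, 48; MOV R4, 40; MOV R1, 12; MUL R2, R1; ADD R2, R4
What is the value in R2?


Register state trace:
  MOV R2, 48  → R2 = 48
  MOV R4, 40  → R4 = 40
  MOV R1, 12  → R1 = 12
  MUL R2, R1  → R2 = 48 * 12 = 576
  ADD R2, R4  → R2 = 576 + 40 = 616
Final: R2 = 616

616


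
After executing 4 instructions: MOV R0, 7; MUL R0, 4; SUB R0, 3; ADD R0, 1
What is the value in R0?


Register state trace:
  MOV R0, 7  → R0 = 7
  MUL R0, 4  → R0 = 7 * 4 = 28
  SUB R0, 3  → R0 = 28 - 3 = 25
  ADD R0, 1  → R0 = 25 + 1 = 26
Final: R0 = 26

26


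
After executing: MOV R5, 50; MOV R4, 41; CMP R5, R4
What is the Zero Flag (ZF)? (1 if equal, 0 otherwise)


Register state trace:
  MOV R5, 50  → R5 = 50
  MOV R4, 41  → R4 = 41
  CMP R5, R4  → computes 50 - 41 = 9
  Result is nonzero, so values are not equal
ZF = 0

0


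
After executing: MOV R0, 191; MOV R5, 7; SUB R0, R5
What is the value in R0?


Register state trace:
  MOV R0, 191  → R0 = 191
  MOV R5, 7  → R5 = 7
  SUB R0, R5  → R0 = 191 - 7 = 184
Final: R0 = 184

184


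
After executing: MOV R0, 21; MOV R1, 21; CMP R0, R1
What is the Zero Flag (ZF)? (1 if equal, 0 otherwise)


Register state trace:
  MOV R0, 21  → R0 = 21
  MOV R1, 21  → R1 = 21
  CMP R0, R1  → computes 21 - 21 = 0
  Result is zero, so values are equal
ZF = 1

1


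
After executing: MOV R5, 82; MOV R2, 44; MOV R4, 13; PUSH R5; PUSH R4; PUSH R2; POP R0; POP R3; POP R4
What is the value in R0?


Stack trace (top is rightmost):
  MOV R5, 82  → R5 = 82
  MOV R2, 44  → R2 = 44
  MOV R4, 13  → R4 = 13
  PUSH R5  → stack: [82]
  PUSH R4  → stack: [82, 13]
  PUSH R2  → stack: [82, 13, 44]
  POP R0  → R0 = 44, stack: [82, 13]
  POP R3  → R3 = 13, stack: [82]
  POP R4  → R4 = 82, stack: []
Final: R0 = 44

44


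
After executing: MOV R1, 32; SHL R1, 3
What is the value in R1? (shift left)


Register state trace:
  MOV R1, 32  → R1 = 32
  SHL R1, 3  → R1 = 32 << 3 = 32 * 2^3 = 256
Final: R1 = 256

256


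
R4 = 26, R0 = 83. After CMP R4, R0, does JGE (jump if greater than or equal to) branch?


Trace:
  R4 = 26, R0 = 83
  CMP R4, R0  → compares 26 vs 83
  JGE checks: is 26 greater than or equal to 83?
  26 < 83, so condition is false
Branch taken: No

No


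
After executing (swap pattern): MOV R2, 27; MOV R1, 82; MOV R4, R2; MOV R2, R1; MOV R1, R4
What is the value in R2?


Register state trace (swap pattern):
  MOV R2, 27  → R2 = 27
  MOV R1, 82  → R1 = 82
  MOV R4, R2  → R4 = 27  (save R2)
  MOV R2, R1  → R2 = 82  (R2 gets R1's value)
  MOV R1, R4  → R1 = 27  (R1 gets saved value)
Final: R2 = 82

82


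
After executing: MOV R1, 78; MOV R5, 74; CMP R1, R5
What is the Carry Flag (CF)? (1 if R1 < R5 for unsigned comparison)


Register state trace:
  MOV R1, 78  → R1 = 78
  MOV R5, 74  → R5 = 74
  CMP R1, R5  → unsigned 78 - 74: no borrow
  78 >= 74, so CF = 0
CF = 0

0


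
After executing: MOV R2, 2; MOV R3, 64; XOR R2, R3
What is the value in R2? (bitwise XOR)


Register state trace:
  MOV R2, 2  → R2 = 2 (0b00000010)
  MOV R3, 64  → R3 = 64 (0b01000000)
  XOR R2, R3  → R2 = 2 XOR 64 = 66 (0b01000010)
Final: R2 = 66

66


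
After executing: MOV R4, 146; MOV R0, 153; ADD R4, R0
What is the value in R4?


Register state trace:
  MOV R4, 146  → R4 = 146
  MOV R0, 153  → R0 = 153
  ADD R4, R0  → R4 = 146 + 153 = 299
Final: R4 = 299

299


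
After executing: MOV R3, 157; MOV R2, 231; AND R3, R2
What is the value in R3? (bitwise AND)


Register state trace:
  MOV R3, 157  → R3 = 157 (0b10011101)
  MOV R2, 231  → R2 = 231 (0b11100111)
  AND R3, R2  → R3 = 157 AND 231 = 133 (0b10000101)
Final: R3 = 133

133


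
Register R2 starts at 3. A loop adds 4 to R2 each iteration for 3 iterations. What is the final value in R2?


Starting value: R2 = 3
  Iter 1: R2 = 3 + 4 = 7
  Iter 2: R2 = 7 + 4 = 11
  Iter 3: R2 = 11 + 4 = 15
Final: R2 = 15

15


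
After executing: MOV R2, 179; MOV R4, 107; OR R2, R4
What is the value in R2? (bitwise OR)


Register state trace:
  MOV R2, 179  → R2 = 179 (0b10110011)
  MOV R4, 107  → R4 = 107 (0b01101011)
  OR R2, R4   → R2 = 179 OR 107 = 251 (0b11111011)
Final: R2 = 251

251


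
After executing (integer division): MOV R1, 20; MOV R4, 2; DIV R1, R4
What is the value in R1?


Register state trace:
  MOV R1, 20  → R1 = 20
  MOV R4, 2  → R4 = 2
  DIV R1, R4  → R1 = 20 // 2 = 10
Final: R1 = 10

10


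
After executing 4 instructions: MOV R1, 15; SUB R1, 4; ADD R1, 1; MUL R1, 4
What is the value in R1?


Register state trace:
  MOV R1, 15  → R1 = 15
  SUB R1, 4  → R1 = 15 - 4 = 11
  ADD R1, 1  → R1 = 11 + 1 = 12
  MUL R1, 4  → R1 = 12 * 4 = 48
Final: R1 = 48

48


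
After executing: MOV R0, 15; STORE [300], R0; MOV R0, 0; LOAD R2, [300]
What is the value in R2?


Register and memory trace:
  MOV R0, 15  → R0 = 15
  STORE [300], R0  → mem[300] = 15
  MOV R0, 0  → R0 = 0
  LOAD R2, [300]  → R2 = mem[300] = 15
Final: R2 = 15

15


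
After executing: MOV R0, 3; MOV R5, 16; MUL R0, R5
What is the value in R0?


Register state trace:
  MOV R0, 3  → R0 = 3
  MOV R5, 16  → R5 = 16
  MUL R0, R5  → R0 = 3 * 16 = 48
Final: R0 = 48

48


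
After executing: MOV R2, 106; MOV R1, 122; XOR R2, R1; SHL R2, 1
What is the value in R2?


Register state trace:
  MOV R2, 106  → R2 = 106 (0b01101010)
  MOV R1, 122  → R1 = 122 (0b01111010)
  XOR R2, R1  → R2 = 106 XOR 122 = 16 (0b00010000)
  SHL R2, 1  → R2 = 16 << 1 = 32
Final: R2 = 32

32


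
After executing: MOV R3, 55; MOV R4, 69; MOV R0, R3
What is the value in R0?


Register state trace:
  MOV R3, 55  → R3 = 55
  MOV R4, 69  → R4 = 69
  MOV R0, R3  → R0 = 55
Final: R0 = 55

55


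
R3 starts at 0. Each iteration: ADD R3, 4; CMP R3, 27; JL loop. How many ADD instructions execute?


Loop trace (R3 starts at 0, target 27, step 4):
  ADD #1: R3 = 0 + 4 = 4  → 4 < 27, loop
  ADD #2: R3 = 4 + 4 = 8  → 8 < 27, loop
  ADD #3: R3 = 8 + 4 = 12  → 12 < 27, loop
  ADD #4: R3 = 12 + 4 = 16  → 16 < 27, loop
  ADD #5: R3 = 16 + 4 = 20  → 20 < 27, loop
  ADD #6: R3 = 20 + 4 = 24  → 24 < 27, loop
  ADD #7: R3 = 24 + 4 = 28  → 28 >= 27, exit
Total ADD instructions: 7

7


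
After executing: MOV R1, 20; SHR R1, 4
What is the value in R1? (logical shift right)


Register state trace:
  MOV R1, 20  → R1 = 20
  SHR R1, 4  → R1 = 20 >> 4 = 20 // 2^4 = 1
Final: R1 = 1

1


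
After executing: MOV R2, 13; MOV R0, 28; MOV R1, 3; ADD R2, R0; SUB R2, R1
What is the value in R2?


Register state trace:
  MOV R2, 13  → R2 = 13
  MOV R0, 28  → R0 = 28
  MOV R1, 3  → R1 = 3
  ADD R2, R0  → R2 = 13 + 28 = 41
  SUB R2, R1  → R2 = 41 - 3 = 38
Final: R2 = 38

38


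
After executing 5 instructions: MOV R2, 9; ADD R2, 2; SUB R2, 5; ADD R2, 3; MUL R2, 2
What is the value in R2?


Register state trace:
  MOV R2, 9  → R2 = 9
  ADD R2, 2  → R2 = 9 + 2 = 11
  SUB R2, 5  → R2 = 11 - 5 = 6
  ADD R2, 3  → R2 = 6 + 3 = 9
  MUL R2, 2  → R2 = 9 * 2 = 18
Final: R2 = 18

18


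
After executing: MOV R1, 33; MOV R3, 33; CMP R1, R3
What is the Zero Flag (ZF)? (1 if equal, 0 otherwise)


Register state trace:
  MOV R1, 33  → R1 = 33
  MOV R3, 33  → R3 = 33
  CMP R1, R3  → computes 33 - 33 = 0
  Result is zero, so values are equal
ZF = 1

1


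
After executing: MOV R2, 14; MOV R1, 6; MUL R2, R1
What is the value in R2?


Register state trace:
  MOV R2, 14  → R2 = 14
  MOV R1, 6  → R1 = 6
  MUL R2, R1  → R2 = 14 * 6 = 84
Final: R2 = 84

84


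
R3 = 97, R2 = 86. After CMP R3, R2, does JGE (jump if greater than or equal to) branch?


Trace:
  R3 = 97, R2 = 86
  CMP R3, R2  → compares 97 vs 86
  JGE checks: is 97 greater than or equal to 86?
  97 > 86, so condition is true
Branch taken: Yes

Yes


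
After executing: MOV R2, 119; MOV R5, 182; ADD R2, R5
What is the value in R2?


Register state trace:
  MOV R2, 119  → R2 = 119
  MOV R5, 182  → R5 = 182
  ADD R2, R5  → R2 = 119 + 182 = 301
Final: R2 = 301

301


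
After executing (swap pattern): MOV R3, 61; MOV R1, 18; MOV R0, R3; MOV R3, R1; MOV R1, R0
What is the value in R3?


Register state trace (swap pattern):
  MOV R3, 61  → R3 = 61
  MOV R1, 18  → R1 = 18
  MOV R0, R3  → R0 = 61  (save R3)
  MOV R3, R1  → R3 = 18  (R3 gets R1's value)
  MOV R1, R0  → R1 = 61  (R1 gets saved value)
Final: R3 = 18

18


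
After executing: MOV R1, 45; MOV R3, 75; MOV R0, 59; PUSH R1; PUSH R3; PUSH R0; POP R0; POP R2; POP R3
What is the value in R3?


Stack trace (top is rightmost):
  MOV R1, 45  → R1 = 45
  MOV R3, 75  → R3 = 75
  MOV R0, 59  → R0 = 59
  PUSH R1  → stack: [45]
  PUSH R3  → stack: [45, 75]
  PUSH R0  → stack: [45, 75, 59]
  POP R0  → R0 = 59, stack: [45, 75]
  POP R2  → R2 = 75, stack: [45]
  POP R3  → R3 = 45, stack: []
Final: R3 = 45

45


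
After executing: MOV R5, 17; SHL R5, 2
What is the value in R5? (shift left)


Register state trace:
  MOV R5, 17  → R5 = 17
  SHL R5, 2  → R5 = 17 << 2 = 17 * 2^2 = 68
Final: R5 = 68

68


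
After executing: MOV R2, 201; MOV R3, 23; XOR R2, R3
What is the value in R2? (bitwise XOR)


Register state trace:
  MOV R2, 201  → R2 = 201 (0b11001001)
  MOV R3, 23  → R3 = 23 (0b00010111)
  XOR R2, R3  → R2 = 201 XOR 23 = 222 (0b11011110)
Final: R2 = 222

222


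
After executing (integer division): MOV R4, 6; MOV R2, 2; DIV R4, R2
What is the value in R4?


Register state trace:
  MOV R4, 6  → R4 = 6
  MOV R2, 2  → R2 = 2
  DIV R4, R2  → R4 = 6 // 2 = 3
Final: R4 = 3

3


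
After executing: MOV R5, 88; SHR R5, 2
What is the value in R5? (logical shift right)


Register state trace:
  MOV R5, 88  → R5 = 88
  SHR R5, 2  → R5 = 88 >> 2 = 88 // 2^2 = 22
Final: R5 = 22

22


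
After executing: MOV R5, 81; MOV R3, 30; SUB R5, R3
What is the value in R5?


Register state trace:
  MOV R5, 81  → R5 = 81
  MOV R3, 30  → R3 = 30
  SUB R5, R3  → R5 = 81 - 30 = 51
Final: R5 = 51

51


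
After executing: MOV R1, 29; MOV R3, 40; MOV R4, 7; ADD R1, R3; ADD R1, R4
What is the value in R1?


Register state trace:
  MOV R1, 29  → R1 = 29
  MOV R3, 40  → R3 = 40
  MOV R4, 7  → R4 = 7
  ADD R1, R3  → R1 = 29 + 40 = 69
  ADD R1, R4  → R1 = 69 + 7 = 76
Final: R1 = 76

76


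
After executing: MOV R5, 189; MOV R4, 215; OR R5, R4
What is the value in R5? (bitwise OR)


Register state trace:
  MOV R5, 189  → R5 = 189 (0b10111101)
  MOV R4, 215  → R4 = 215 (0b11010111)
  OR R5, R4   → R5 = 189 OR 215 = 255 (0b11111111)
Final: R5 = 255

255


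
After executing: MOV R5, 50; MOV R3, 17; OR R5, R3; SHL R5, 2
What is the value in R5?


Register state trace:
  MOV R5, 50  → R5 = 50 (0b00110010)
  MOV R3, 17  → R3 = 17 (0b00010001)
  OR R5, R3  → R5 = 50 OR 17 = 51 (0b00110011)
  SHL R5, 2  → R5 = 51 << 2 = 204
Final: R5 = 204

204


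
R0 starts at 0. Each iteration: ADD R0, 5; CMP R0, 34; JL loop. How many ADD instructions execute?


Loop trace (R0 starts at 0, target 34, step 5):
  ADD #1: R0 = 0 + 5 = 5  → 5 < 34, loop
  ADD #2: R0 = 5 + 5 = 10  → 10 < 34, loop
  ADD #3: R0 = 10 + 5 = 15  → 15 < 34, loop
  ADD #4: R0 = 15 + 5 = 20  → 20 < 34, loop
  ADD #5: R0 = 20 + 5 = 25  → 25 < 34, loop
  ADD #6: R0 = 25 + 5 = 30  → 30 < 34, loop
  ADD #7: R0 = 30 + 5 = 35  → 35 >= 34, exit
Total ADD instructions: 7

7


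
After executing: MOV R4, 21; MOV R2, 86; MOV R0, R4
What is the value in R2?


Register state trace:
  MOV R4, 21  → R4 = 21
  MOV R2, 86  → R2 = 86
  MOV R0, R4  → R0 = 21
Final: R2 = 86

86


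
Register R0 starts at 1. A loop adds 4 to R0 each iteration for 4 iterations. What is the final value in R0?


Starting value: R0 = 1
  Iter 1: R0 = 1 + 4 = 5
  Iter 2: R0 = 5 + 4 = 9
  Iter 3: R0 = 9 + 4 = 13
  Iter 4: R0 = 13 + 4 = 17
Final: R0 = 17

17


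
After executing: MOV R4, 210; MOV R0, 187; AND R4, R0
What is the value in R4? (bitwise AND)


Register state trace:
  MOV R4, 210  → R4 = 210 (0b11010010)
  MOV R0, 187  → R0 = 187 (0b10111011)
  AND R4, R0  → R4 = 210 AND 187 = 146 (0b10010010)
Final: R4 = 146

146


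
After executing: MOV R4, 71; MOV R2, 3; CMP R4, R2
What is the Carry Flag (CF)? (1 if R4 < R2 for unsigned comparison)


Register state trace:
  MOV R4, 71  → R4 = 71
  MOV R2, 3  → R2 = 3
  CMP R4, R2  → unsigned 71 - 3: no borrow
  71 >= 3, so CF = 0
CF = 0

0


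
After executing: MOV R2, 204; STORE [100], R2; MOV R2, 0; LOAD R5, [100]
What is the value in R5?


Register and memory trace:
  MOV R2, 204  → R2 = 204
  STORE [100], R2  → mem[100] = 204
  MOV R2, 0  → R2 = 0
  LOAD R5, [100]  → R5 = mem[100] = 204
Final: R5 = 204

204


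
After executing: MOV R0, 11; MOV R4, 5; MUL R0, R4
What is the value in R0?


Register state trace:
  MOV R0, 11  → R0 = 11
  MOV R4, 5  → R4 = 5
  MUL R0, R4  → R0 = 11 * 5 = 55
Final: R0 = 55

55


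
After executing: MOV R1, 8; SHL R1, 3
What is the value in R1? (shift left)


Register state trace:
  MOV R1, 8  → R1 = 8
  SHL R1, 3  → R1 = 8 << 3 = 8 * 2^3 = 64
Final: R1 = 64

64


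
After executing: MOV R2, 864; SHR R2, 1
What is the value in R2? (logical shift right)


Register state trace:
  MOV R2, 864  → R2 = 864
  SHR R2, 1  → R2 = 864 >> 1 = 864 // 2^1 = 432
Final: R2 = 432

432


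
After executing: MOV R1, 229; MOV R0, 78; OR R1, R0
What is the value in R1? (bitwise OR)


Register state trace:
  MOV R1, 229  → R1 = 229 (0b11100101)
  MOV R0, 78  → R0 = 78 (0b01001110)
  OR R1, R0   → R1 = 229 OR 78 = 239 (0b11101111)
Final: R1 = 239

239


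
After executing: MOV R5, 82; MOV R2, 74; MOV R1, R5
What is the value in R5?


Register state trace:
  MOV R5, 82  → R5 = 82
  MOV R2, 74  → R2 = 74
  MOV R1, R5  → R1 = 82
Final: R5 = 82

82


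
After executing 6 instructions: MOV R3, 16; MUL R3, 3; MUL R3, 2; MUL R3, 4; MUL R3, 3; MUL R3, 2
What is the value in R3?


Register state trace:
  MOV R3, 16  → R3 = 16
  MUL R3, 3  → R3 = 16 * 3 = 48
  MUL R3, 2  → R3 = 48 * 2 = 96
  MUL R3, 4  → R3 = 96 * 4 = 384
  MUL R3, 3  → R3 = 384 * 3 = 1152
  MUL R3, 2  → R3 = 1152 * 2 = 2304
Final: R3 = 2304

2304


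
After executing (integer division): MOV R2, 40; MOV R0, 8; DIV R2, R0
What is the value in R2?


Register state trace:
  MOV R2, 40  → R2 = 40
  MOV R0, 8  → R0 = 8
  DIV R2, R0  → R2 = 40 // 8 = 5
Final: R2 = 5

5


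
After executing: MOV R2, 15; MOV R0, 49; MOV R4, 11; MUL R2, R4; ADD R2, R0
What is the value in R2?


Register state trace:
  MOV R2, 15  → R2 = 15
  MOV R0, 49  → R0 = 49
  MOV R4, 11  → R4 = 11
  MUL R2, R4  → R2 = 15 * 11 = 165
  ADD R2, R0  → R2 = 165 + 49 = 214
Final: R2 = 214

214


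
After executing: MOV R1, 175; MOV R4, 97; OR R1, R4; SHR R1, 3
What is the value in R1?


Register state trace:
  MOV R1, 175  → R1 = 175 (0b10101111)
  MOV R4, 97  → R4 = 97 (0b01100001)
  OR R1, R4  → R1 = 175 OR 97 = 239 (0b11101111)
  SHR R1, 3  → R1 = 239 >> 3 = 29
Final: R1 = 29

29


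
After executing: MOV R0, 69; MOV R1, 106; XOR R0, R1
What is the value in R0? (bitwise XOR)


Register state trace:
  MOV R0, 69  → R0 = 69 (0b01000101)
  MOV R1, 106  → R1 = 106 (0b01101010)
  XOR R0, R1  → R0 = 69 XOR 106 = 47 (0b00101111)
Final: R0 = 47

47


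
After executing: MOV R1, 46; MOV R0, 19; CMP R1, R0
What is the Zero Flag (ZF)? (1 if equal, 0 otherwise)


Register state trace:
  MOV R1, 46  → R1 = 46
  MOV R0, 19  → R0 = 19
  CMP R1, R0  → computes 46 - 19 = 27
  Result is nonzero, so values are not equal
ZF = 0

0


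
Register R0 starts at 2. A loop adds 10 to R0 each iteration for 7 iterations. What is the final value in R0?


Starting value: R0 = 2
  Iter 1: R0 = 2 + 10 = 12
  Iter 2: R0 = 12 + 10 = 22
  Iter 3: R0 = 22 + 10 = 32
  Iter 4: R0 = 32 + 10 = 42
  Iter 5: R0 = 42 + 10 = 52
  Iter 6: R0 = 52 + 10 = 62
  Iter 7: R0 = 62 + 10 = 72
Final: R0 = 72

72


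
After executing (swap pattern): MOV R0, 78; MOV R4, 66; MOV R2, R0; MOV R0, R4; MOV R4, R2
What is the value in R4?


Register state trace (swap pattern):
  MOV R0, 78  → R0 = 78
  MOV R4, 66  → R4 = 66
  MOV R2, R0  → R2 = 78  (save R0)
  MOV R0, R4  → R0 = 66  (R0 gets R4's value)
  MOV R4, R2  → R4 = 78  (R4 gets saved value)
Final: R4 = 78

78


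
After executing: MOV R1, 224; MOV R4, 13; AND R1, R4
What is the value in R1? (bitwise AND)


Register state trace:
  MOV R1, 224  → R1 = 224 (0b11100000)
  MOV R4, 13  → R4 = 13 (0b00001101)
  AND R1, R4  → R1 = 224 AND 13 = 0 (0b00000000)
Final: R1 = 0

0


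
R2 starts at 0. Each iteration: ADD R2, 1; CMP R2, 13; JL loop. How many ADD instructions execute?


Loop trace (R2 starts at 0, target 13, step 1):
  ADD #1: R2 = 0 + 1 = 1  → 1 < 13, loop
  ADD #2: R2 = 1 + 1 = 2  → 2 < 13, loop
  ADD #3: R2 = 2 + 1 = 3  → 3 < 13, loop
  ADD #4: R2 = 3 + 1 = 4  → 4 < 13, loop
  ADD #5: R2 = 4 + 1 = 5  → 5 < 13, loop
  ADD #6: R2 = 5 + 1 = 6  → 6 < 13, loop
  ADD #7: R2 = 6 + 1 = 7  → 7 < 13, loop
  ADD #8: R2 = 7 + 1 = 8  → 8 < 13, loop
  ADD #9: R2 = 8 + 1 = 9  → 9 < 13, loop
  ADD #10: R2 = 9 + 1 = 10  → 10 < 13, loop
  ADD #11: R2 = 10 + 1 = 11  → 11 < 13, loop
  ADD #12: R2 = 11 + 1 = 12  → 12 < 13, loop
  ADD #13: R2 = 12 + 1 = 13  → 13 >= 13, exit
Total ADD instructions: 13

13


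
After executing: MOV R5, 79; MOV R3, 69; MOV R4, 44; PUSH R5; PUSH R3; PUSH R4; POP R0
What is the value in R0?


Stack trace (top is rightmost):
  MOV R5, 79  → R5 = 79
  MOV R3, 69  → R3 = 69
  MOV R4, 44  → R4 = 44
  PUSH R5  → stack: [79]
  PUSH R3  → stack: [79, 69]
  PUSH R4  → stack: [79, 69, 44]
  POP R0  → R0 = 44, stack: [79, 69]
Final: R0 = 44

44


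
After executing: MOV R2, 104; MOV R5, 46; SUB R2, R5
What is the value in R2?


Register state trace:
  MOV R2, 104  → R2 = 104
  MOV R5, 46  → R5 = 46
  SUB R2, R5  → R2 = 104 - 46 = 58
Final: R2 = 58

58


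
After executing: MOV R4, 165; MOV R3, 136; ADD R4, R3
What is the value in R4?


Register state trace:
  MOV R4, 165  → R4 = 165
  MOV R3, 136  → R3 = 136
  ADD R4, R3  → R4 = 165 + 136 = 301
Final: R4 = 301

301


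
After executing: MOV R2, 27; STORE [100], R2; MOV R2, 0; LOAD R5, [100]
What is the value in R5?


Register and memory trace:
  MOV R2, 27  → R2 = 27
  STORE [100], R2  → mem[100] = 27
  MOV R2, 0  → R2 = 0
  LOAD R5, [100]  → R5 = mem[100] = 27
Final: R5 = 27

27


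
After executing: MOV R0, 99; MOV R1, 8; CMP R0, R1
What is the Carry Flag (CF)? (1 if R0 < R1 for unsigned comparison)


Register state trace:
  MOV R0, 99  → R0 = 99
  MOV R1, 8  → R1 = 8
  CMP R0, R1  → unsigned 99 - 8: no borrow
  99 >= 8, so CF = 0
CF = 0

0


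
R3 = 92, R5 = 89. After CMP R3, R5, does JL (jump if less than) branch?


Trace:
  R3 = 92, R5 = 89
  CMP R3, R5  → compares 92 vs 89
  JL checks: is 92 less than 89?
  92 > 89, so condition is false
Branch taken: No

No


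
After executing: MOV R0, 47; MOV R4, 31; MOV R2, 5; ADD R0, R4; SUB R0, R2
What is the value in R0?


Register state trace:
  MOV R0, 47  → R0 = 47
  MOV R4, 31  → R4 = 31
  MOV R2, 5  → R2 = 5
  ADD R0, R4  → R0 = 47 + 31 = 78
  SUB R0, R2  → R0 = 78 - 5 = 73
Final: R0 = 73

73


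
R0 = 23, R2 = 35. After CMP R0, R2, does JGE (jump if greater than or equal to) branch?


Trace:
  R0 = 23, R2 = 35
  CMP R0, R2  → compares 23 vs 35
  JGE checks: is 23 greater than or equal to 35?
  23 < 35, so condition is false
Branch taken: No

No


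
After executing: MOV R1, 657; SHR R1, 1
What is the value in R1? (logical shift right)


Register state trace:
  MOV R1, 657  → R1 = 657
  SHR R1, 1  → R1 = 657 >> 1 = 657 // 2^1 = 328
Final: R1 = 328

328


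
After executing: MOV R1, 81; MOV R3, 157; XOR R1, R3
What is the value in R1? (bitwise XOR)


Register state trace:
  MOV R1, 81  → R1 = 81 (0b01010001)
  MOV R3, 157  → R3 = 157 (0b10011101)
  XOR R1, R3  → R1 = 81 XOR 157 = 204 (0b11001100)
Final: R1 = 204

204


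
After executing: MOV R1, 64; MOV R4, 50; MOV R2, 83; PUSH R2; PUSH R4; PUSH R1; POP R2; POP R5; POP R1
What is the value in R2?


Stack trace (top is rightmost):
  MOV R1, 64  → R1 = 64
  MOV R4, 50  → R4 = 50
  MOV R2, 83  → R2 = 83
  PUSH R2  → stack: [83]
  PUSH R4  → stack: [83, 50]
  PUSH R1  → stack: [83, 50, 64]
  POP R2  → R2 = 64, stack: [83, 50]
  POP R5  → R5 = 50, stack: [83]
  POP R1  → R1 = 83, stack: []
Final: R2 = 64

64


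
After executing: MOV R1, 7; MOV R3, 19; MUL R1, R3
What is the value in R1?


Register state trace:
  MOV R1, 7  → R1 = 7
  MOV R3, 19  → R3 = 19
  MUL R1, R3  → R1 = 7 * 19 = 133
Final: R1 = 133

133
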